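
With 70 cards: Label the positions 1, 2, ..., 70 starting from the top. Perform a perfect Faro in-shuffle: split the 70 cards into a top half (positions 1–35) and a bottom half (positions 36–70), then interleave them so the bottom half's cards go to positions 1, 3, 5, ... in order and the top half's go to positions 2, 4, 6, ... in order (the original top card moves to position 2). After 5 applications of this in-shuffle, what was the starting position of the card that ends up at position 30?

Work backwards from position 30, undoing one in-shuffle at a time:
30 ← 15 ← 43 ← 57 ← 64 ← 32
So the card now at position 30 started at position 32.

32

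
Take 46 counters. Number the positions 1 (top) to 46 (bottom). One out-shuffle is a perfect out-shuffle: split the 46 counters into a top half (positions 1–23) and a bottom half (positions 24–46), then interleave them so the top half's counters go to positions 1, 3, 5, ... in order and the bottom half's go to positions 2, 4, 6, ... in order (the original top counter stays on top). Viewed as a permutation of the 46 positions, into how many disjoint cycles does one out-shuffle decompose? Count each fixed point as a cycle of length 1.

9

Trace each unvisited position around until it returns:
(1) (2 3 5 9 17 33 ... len 12) (4 7 13 25) (6 11 21 41 36 26) (8 15 29 12 23 45 ... len 12) (10 19 37 28) (16 31) (22 43 40 34) ... plus 1 more
9 cycles in total.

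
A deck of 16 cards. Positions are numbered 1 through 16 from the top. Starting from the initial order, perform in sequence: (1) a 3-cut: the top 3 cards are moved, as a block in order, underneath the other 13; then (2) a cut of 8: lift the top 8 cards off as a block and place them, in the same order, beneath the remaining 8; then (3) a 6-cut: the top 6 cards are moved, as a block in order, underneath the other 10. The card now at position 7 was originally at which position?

8

Undo the operations in reverse order, starting from position 7:
  undo op 3 (cut 6): 7 ← 13
  undo op 2 (cut 8): 13 ← 5
  undo op 1 (cut 3): 5 ← 8
So the card at position 7 came from original position 8.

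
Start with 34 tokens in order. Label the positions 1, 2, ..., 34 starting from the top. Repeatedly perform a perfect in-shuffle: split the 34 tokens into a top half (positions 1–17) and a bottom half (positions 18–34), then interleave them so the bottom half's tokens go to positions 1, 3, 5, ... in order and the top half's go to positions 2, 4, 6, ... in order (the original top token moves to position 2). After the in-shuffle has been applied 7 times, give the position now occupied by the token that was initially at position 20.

5

Track the token's position through each in-shuffle:
20 → 5 → 10 → 20 → 5 → 10 → 20 → 5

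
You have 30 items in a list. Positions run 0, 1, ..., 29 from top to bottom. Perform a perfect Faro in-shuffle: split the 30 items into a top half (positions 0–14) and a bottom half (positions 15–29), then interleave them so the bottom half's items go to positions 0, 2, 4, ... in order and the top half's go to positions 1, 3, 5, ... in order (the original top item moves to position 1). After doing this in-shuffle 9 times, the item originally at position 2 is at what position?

Track the item's position through each in-shuffle:
2 → 5 → 11 → 23 → 16 → 2 → 5 → 11 → 23 → 16

16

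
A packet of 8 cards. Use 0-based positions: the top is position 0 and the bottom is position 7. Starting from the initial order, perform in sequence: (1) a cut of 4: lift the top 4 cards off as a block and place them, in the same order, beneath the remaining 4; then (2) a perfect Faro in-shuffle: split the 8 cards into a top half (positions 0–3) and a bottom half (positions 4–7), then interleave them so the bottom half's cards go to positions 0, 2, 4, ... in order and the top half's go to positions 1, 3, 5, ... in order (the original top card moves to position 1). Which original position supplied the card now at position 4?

Undo the operations in reverse order, starting from position 4:
  undo op 2 (in-shuffle, from bottom half): 4 ← 6
  undo op 1 (cut 4): 6 ← 2
So the card at position 4 came from original position 2.

2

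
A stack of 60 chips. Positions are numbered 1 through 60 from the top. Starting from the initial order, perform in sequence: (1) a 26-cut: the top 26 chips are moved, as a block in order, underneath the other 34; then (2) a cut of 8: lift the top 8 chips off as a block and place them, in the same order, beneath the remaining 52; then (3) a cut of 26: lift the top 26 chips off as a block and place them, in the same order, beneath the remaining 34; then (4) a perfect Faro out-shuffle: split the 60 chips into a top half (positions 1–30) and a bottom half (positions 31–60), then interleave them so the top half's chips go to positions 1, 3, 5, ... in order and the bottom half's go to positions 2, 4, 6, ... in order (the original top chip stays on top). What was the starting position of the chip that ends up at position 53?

Undo the operations in reverse order, starting from position 53:
  undo op 4 (out-shuffle, from top half): 53 ← 27
  undo op 3 (cut 26): 27 ← 53
  undo op 2 (cut 8): 53 ← 1
  undo op 1 (cut 26): 1 ← 27
So the chip at position 53 came from original position 27.

27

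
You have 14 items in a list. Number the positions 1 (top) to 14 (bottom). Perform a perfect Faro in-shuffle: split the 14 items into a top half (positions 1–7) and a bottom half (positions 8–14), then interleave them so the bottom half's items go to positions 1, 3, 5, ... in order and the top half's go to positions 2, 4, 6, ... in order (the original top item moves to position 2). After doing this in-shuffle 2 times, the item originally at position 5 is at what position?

Track the item's position through each in-shuffle:
5 → 10 → 5

5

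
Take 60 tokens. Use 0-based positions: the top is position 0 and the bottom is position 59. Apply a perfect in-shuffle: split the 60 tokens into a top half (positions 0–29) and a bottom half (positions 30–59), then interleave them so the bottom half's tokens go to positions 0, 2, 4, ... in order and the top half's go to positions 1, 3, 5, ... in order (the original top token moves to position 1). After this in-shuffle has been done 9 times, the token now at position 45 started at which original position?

6

Work backwards from position 45, undoing one in-shuffle at a time:
45 ← 22 ← 41 ← 20 ← 40 ← 50 ← 55 ← 27 ← 13 ← 6
So the token now at position 45 started at position 6.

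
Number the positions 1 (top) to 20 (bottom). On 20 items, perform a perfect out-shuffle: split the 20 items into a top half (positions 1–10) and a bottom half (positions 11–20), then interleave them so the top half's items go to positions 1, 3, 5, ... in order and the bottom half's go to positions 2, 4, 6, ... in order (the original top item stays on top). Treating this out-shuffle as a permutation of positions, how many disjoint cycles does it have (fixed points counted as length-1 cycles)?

Trace each unvisited position around until it returns:
(1) (2 3 5 9 17 14 ... len 18) (20)
3 cycles in total.

3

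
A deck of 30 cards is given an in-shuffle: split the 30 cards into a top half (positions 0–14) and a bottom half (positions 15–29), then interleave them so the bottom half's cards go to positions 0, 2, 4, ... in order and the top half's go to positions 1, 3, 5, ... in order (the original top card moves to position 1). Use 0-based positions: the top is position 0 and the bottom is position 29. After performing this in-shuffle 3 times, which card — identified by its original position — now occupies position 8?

4

Work backwards from position 8, undoing one in-shuffle at a time:
8 ← 19 ← 9 ← 4
So the card now at position 8 started at position 4.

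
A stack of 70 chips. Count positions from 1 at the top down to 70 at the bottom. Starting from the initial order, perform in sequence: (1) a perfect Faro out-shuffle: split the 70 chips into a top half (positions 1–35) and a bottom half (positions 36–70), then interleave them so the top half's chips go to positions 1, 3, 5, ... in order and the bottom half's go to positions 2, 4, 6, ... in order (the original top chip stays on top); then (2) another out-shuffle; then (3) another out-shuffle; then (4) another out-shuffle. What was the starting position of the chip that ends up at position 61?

22

Undo the operations in reverse order, starting from position 61:
  undo op 4 (out-shuffle, from top half): 61 ← 31
  undo op 3 (out-shuffle, from top half): 31 ← 16
  undo op 2 (out-shuffle, from bottom half): 16 ← 43
  undo op 1 (out-shuffle, from top half): 43 ← 22
So the chip at position 61 came from original position 22.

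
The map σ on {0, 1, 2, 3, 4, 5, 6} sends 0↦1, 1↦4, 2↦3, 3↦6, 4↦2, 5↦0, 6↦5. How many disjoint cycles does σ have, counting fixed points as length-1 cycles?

1

Cycle decomposition: (0 1 4 2 3 6 5).
1 cycle.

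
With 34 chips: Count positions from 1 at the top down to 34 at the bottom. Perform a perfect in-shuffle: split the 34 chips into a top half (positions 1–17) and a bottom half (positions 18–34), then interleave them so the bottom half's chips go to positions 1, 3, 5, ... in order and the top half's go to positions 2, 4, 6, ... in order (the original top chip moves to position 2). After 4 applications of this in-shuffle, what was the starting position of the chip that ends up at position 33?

Work backwards from position 33, undoing one in-shuffle at a time:
33 ← 34 ← 17 ← 26 ← 13
So the chip now at position 33 started at position 13.

13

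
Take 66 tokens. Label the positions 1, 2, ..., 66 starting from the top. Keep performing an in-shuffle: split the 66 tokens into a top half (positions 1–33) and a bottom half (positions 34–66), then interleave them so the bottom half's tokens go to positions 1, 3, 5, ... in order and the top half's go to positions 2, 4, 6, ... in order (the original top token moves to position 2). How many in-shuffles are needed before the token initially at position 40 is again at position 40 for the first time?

66

Follow position 40 under repeated in-shuffles:
40 → 13 → 26 → 52 → 37 → 7 → 14 → 28 → ... → 40 (length 66)
It first returns after 66 in-shuffles.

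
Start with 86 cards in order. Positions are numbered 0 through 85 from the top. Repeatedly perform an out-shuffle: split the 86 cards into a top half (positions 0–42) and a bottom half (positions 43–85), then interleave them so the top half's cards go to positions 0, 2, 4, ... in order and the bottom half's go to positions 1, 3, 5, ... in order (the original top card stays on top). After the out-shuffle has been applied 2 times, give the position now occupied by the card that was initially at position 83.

77

Track the card's position through each out-shuffle:
83 → 81 → 77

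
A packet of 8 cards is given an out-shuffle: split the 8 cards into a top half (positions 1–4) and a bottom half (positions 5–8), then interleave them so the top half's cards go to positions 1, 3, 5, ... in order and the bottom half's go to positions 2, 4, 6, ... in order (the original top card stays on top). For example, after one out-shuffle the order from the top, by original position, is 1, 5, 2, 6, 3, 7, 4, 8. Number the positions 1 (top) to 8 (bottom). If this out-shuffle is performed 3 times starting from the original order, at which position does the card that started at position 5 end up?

5

Track the card's position through each out-shuffle:
5 → 2 → 3 → 5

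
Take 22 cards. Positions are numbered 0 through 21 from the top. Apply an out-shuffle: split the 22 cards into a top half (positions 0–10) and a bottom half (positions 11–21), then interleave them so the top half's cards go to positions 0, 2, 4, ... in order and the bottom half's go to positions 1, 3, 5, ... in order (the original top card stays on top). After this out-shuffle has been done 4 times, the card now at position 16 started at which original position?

1

Work backwards from position 16, undoing one out-shuffle at a time:
16 ← 8 ← 4 ← 2 ← 1
So the card now at position 16 started at position 1.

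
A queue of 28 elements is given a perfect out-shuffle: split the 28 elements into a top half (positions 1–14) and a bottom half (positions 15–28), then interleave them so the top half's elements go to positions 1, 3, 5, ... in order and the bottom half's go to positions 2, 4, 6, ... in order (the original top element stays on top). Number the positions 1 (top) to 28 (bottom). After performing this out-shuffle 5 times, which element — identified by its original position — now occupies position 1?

Work backwards from position 1, undoing one out-shuffle at a time:
1 ← 1 ← 1 ← 1 ← 1 ← 1
So the element now at position 1 started at position 1.

1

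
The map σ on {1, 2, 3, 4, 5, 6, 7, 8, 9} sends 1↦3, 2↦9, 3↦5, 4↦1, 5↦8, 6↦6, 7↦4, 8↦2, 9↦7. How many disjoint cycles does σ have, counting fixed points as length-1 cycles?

2

Cycle decomposition: (1 3 5 8 2 9 7 4) (6).
2 cycles.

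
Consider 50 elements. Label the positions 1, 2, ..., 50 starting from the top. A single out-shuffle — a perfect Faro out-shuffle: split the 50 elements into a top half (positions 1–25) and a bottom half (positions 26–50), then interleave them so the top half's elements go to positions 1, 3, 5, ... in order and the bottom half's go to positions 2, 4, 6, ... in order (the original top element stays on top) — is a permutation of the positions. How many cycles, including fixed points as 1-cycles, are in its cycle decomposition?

Trace each unvisited position around until it returns:
(1) (2 3 5 9 17 33 ... len 21) (4 7 13 25 49 48 ... len 21) (8 15 29) (22 43 36) (50)
6 cycles in total.

6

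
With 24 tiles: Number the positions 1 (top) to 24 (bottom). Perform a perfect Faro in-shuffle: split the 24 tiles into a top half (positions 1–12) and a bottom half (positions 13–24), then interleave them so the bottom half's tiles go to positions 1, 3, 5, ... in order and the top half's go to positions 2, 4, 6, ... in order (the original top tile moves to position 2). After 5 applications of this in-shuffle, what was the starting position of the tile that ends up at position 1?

Work backwards from position 1, undoing one in-shuffle at a time:
1 ← 13 ← 19 ← 22 ← 11 ← 18
So the tile now at position 1 started at position 18.

18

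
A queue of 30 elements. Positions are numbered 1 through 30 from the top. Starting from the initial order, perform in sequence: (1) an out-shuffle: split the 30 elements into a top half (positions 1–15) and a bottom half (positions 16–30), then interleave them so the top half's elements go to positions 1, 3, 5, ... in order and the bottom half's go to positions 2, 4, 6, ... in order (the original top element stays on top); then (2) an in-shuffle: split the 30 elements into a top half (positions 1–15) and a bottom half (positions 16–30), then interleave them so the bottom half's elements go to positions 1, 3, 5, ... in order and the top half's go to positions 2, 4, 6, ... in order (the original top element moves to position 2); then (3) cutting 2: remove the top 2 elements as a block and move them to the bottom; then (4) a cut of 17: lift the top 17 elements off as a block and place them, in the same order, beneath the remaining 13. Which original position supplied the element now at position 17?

Undo the operations in reverse order, starting from position 17:
  undo op 4 (cut 17): 17 ← 4
  undo op 3 (cut 2): 4 ← 6
  undo op 2 (in-shuffle, from top half): 6 ← 3
  undo op 1 (out-shuffle, from top half): 3 ← 2
So the element at position 17 came from original position 2.

2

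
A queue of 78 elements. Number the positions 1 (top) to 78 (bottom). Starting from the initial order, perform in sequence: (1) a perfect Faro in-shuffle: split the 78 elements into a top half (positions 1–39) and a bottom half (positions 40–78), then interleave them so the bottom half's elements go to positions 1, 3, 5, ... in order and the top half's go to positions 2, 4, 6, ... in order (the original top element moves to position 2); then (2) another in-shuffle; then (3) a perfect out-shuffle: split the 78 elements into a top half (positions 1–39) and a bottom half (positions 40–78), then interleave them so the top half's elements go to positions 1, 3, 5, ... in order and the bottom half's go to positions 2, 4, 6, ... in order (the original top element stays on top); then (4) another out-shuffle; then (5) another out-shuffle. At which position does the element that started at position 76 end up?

67

Track the element from position 76 forward through each operation:
  after op 1 (in-shuffle): 76 → 73
  after op 2 (in-shuffle): 73 → 67
  after op 3 (out-shuffle): 67 → 56
  after op 4 (out-shuffle): 56 → 34
  after op 5 (out-shuffle): 34 → 67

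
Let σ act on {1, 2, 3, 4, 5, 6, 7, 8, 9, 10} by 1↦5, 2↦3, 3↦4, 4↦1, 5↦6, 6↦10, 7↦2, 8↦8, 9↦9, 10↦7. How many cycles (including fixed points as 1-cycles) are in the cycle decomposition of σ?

Cycle decomposition: (1 5 6 10 7 2 3 4) (8) (9).
3 cycles.

3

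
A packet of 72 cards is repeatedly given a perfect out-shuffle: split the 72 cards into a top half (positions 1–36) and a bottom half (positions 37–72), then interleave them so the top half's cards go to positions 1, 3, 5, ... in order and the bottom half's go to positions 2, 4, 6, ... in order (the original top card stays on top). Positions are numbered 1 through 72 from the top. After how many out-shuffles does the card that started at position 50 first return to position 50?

Follow position 50 under repeated out-shuffles:
50 → 28 → 55 → 38 → 4 → 7 → 13 → 25 → ... → 50 (length 35)
It first returns after 35 out-shuffles.

35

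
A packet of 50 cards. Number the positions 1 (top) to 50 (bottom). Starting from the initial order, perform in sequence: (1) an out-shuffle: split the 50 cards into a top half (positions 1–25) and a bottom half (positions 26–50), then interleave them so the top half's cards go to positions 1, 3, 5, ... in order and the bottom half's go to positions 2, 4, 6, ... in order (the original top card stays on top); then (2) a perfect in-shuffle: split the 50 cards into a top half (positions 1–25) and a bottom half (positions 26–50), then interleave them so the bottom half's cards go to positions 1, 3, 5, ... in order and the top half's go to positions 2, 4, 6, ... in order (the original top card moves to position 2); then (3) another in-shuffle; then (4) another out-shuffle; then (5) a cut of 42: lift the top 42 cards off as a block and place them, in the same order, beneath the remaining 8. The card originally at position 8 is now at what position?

Track the card from position 8 forward through each operation:
  after op 1 (out-shuffle): 8 → 15
  after op 2 (in-shuffle): 15 → 30
  after op 3 (in-shuffle): 30 → 9
  after op 4 (out-shuffle): 9 → 17
  after op 5 (cut 42): 17 → 25

25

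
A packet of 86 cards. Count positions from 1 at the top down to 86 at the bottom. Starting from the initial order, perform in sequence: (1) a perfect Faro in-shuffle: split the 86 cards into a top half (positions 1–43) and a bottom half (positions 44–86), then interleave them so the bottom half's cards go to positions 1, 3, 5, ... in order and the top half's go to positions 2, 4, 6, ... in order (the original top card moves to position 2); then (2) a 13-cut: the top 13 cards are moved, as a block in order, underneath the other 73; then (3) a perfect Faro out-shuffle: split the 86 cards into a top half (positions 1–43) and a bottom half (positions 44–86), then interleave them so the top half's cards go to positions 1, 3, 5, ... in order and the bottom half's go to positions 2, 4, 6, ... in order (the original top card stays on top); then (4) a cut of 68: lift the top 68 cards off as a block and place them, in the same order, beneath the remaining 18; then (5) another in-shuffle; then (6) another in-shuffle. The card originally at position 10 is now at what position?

Track the card from position 10 forward through each operation:
  after op 1 (in-shuffle): 10 → 20
  after op 2 (cut 13): 20 → 7
  after op 3 (out-shuffle): 7 → 13
  after op 4 (cut 68): 13 → 31
  after op 5 (in-shuffle): 31 → 62
  after op 6 (in-shuffle): 62 → 37

37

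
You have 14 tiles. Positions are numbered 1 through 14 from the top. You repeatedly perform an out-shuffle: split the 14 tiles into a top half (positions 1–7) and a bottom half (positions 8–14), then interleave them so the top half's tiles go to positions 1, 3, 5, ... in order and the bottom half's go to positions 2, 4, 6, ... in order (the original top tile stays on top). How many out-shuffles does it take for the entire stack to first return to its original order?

The out-shuffle permutes the 14 positions with cycle lengths [1, 1, 12].
Every tile is home exactly when every cycle has completed a whole number of laps, i.e. after lcm(1, 12) = 12 out-shuffles.

12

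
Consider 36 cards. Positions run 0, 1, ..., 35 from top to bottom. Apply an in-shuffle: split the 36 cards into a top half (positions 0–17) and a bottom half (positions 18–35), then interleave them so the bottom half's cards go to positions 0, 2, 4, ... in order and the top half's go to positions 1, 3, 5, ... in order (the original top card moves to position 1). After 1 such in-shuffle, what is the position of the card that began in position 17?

35

Track the card's position through each in-shuffle:
17 → 35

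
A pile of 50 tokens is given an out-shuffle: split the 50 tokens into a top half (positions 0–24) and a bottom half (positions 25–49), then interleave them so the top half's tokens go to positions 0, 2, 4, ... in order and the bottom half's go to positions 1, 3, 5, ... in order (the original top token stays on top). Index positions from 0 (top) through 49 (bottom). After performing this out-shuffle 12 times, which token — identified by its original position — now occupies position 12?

Work backwards from position 12, undoing one out-shuffle at a time:
12 ← 6 ← 3 ← 26 ← 13 ← 31 ← 40 ← 20 ← 10 ← 5 ← 27 ← 38 ← 19
So the token now at position 12 started at position 19.

19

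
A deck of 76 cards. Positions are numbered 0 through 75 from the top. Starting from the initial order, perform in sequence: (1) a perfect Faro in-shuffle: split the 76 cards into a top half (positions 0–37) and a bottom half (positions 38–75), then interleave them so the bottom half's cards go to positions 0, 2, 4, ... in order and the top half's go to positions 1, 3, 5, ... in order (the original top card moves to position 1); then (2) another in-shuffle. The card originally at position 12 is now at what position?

Track the card from position 12 forward through each operation:
  after op 1 (in-shuffle): 12 → 25
  after op 2 (in-shuffle): 25 → 51

51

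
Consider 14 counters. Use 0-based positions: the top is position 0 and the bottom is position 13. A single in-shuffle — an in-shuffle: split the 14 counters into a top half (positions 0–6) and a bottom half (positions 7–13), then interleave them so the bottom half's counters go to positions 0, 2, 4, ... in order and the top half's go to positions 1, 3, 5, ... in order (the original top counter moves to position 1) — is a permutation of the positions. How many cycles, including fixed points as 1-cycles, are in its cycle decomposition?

Trace each unvisited position around until it returns:
(0 1 3 7) (2 5 11 8) (4 9) (6 13 12 10)
4 cycles in total.

4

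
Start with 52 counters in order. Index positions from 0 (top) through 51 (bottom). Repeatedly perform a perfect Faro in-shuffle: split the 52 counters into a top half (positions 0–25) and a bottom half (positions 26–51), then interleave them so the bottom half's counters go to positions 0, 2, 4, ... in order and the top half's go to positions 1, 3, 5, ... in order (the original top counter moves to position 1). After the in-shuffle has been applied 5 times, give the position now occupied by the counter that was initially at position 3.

21

Track the counter's position through each in-shuffle:
3 → 7 → 15 → 31 → 10 → 21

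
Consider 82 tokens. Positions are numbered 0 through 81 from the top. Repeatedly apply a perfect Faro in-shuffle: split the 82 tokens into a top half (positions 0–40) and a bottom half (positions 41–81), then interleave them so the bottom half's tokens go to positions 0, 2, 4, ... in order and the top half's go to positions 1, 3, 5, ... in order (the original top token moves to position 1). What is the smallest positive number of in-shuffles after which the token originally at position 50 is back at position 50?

Follow position 50 under repeated in-shuffles:
50 → 18 → 37 → 75 → 68 → 54 → 26 → 53 → ... → 50 (length 82)
It first returns after 82 in-shuffles.

82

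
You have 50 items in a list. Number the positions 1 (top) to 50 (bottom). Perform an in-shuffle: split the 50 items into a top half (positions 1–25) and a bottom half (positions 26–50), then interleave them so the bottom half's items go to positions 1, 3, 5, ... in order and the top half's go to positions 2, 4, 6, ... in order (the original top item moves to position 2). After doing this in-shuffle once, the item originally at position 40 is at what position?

29

Track the item's position through each in-shuffle:
40 → 29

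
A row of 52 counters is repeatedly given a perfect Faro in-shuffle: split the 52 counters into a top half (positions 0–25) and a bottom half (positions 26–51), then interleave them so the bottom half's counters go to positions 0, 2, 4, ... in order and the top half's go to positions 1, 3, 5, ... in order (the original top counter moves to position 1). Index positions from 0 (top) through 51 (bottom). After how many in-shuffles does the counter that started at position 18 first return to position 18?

52

Follow position 18 under repeated in-shuffles:
18 → 37 → 22 → 45 → 38 → 24 → 49 → 46 → ... → 18 (length 52)
It first returns after 52 in-shuffles.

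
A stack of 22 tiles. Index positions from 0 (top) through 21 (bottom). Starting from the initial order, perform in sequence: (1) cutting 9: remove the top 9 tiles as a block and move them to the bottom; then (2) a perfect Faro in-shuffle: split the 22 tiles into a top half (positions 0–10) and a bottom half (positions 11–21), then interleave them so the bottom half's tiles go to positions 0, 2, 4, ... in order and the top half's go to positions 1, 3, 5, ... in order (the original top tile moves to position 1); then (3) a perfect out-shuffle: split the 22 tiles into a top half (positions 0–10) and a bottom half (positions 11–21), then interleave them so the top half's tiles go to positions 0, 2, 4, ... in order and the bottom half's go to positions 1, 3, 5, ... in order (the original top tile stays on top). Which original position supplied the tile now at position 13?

Undo the operations in reverse order, starting from position 13:
  undo op 3 (out-shuffle, from bottom half): 13 ← 17
  undo op 2 (in-shuffle, from top half): 17 ← 8
  undo op 1 (cut 9): 8 ← 17
So the tile at position 13 came from original position 17.

17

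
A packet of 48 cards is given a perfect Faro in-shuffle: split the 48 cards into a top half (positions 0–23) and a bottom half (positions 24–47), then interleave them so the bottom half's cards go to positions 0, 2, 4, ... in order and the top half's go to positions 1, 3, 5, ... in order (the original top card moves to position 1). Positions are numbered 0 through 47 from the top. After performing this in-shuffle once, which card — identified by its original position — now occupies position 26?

37

Work backwards from position 26, undoing one in-shuffle at a time:
26 ← 37
So the card now at position 26 started at position 37.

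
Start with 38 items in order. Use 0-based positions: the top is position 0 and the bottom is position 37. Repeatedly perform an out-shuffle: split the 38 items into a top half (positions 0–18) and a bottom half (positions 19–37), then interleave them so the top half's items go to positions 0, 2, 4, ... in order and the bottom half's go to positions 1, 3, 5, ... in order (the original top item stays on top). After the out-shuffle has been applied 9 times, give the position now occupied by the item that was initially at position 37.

37

Position 37 is a fixed point of every out-shuffle, so the item never moves.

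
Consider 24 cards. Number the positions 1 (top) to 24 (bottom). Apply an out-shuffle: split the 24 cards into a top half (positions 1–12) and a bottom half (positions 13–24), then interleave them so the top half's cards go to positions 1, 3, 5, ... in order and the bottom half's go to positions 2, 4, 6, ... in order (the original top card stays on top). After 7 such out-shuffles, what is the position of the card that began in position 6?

Track the card's position through each out-shuffle:
6 → 11 → 21 → 18 → 12 → 23 → 22 → 20

20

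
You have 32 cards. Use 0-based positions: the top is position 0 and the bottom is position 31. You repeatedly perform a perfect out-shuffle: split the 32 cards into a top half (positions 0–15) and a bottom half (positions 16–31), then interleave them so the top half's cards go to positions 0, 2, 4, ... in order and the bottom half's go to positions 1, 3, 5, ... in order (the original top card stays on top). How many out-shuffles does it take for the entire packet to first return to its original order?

The out-shuffle permutes the 32 positions with cycle lengths [1, 1, 5, 5, 5, 5, 5, 5].
Every card is home exactly when every cycle has completed a whole number of laps, i.e. after lcm(1, 5) = 5 out-shuffles.

5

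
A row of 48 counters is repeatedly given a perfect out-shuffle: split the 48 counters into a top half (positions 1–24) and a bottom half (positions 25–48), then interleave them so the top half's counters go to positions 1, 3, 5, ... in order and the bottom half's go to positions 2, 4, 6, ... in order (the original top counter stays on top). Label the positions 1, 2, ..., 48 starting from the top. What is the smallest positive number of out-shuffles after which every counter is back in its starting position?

23

The out-shuffle permutes the 48 positions with cycle lengths [1, 1, 23, 23].
Every counter is home exactly when every cycle has completed a whole number of laps, i.e. after lcm(1, 23) = 23 out-shuffles.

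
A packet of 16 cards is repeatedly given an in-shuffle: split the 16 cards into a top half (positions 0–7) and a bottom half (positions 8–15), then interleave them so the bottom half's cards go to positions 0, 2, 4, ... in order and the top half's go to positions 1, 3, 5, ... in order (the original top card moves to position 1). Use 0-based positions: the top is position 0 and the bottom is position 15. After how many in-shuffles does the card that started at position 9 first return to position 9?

Follow position 9 under repeated in-shuffles:
9 → 2 → 5 → 11 → 6 → 13 → 10 → 4 → 9
It first returns after 8 in-shuffles.

8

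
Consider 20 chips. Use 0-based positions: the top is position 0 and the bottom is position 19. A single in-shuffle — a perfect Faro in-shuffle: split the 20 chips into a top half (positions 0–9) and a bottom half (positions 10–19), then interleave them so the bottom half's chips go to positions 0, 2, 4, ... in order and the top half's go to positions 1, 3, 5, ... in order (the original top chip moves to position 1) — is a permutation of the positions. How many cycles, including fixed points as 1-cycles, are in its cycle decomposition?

5

Trace each unvisited position around until it returns:
(0 1 3 7 15 10) (2 5 11) (4 9 19 18 16 12) (6 13) (8 17 14)
5 cycles in total.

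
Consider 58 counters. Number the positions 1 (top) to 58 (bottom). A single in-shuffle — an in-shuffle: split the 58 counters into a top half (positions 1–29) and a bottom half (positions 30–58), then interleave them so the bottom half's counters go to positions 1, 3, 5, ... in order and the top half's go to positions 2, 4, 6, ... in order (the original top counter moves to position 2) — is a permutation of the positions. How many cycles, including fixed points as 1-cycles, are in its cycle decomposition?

Trace each unvisited position around until it returns:
(1 2 4 8 16 32 ... len 58)
1 cycle in total.

1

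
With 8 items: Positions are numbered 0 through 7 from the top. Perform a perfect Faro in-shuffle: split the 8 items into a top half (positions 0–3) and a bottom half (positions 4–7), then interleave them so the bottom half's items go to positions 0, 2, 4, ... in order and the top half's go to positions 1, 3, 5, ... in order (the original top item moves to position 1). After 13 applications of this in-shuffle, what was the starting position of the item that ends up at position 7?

3

Work backwards from position 7, undoing one in-shuffle at a time:
7 ← 3 ← 1 ← 0 ← 4 ← ... ← 3 (13 steps).
So the item now at position 7 started at position 3.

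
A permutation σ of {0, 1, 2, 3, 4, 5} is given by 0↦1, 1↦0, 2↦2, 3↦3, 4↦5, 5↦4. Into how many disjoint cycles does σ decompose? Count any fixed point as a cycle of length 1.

Cycle decomposition: (0 1) (2) (3) (4 5).
4 cycles.

4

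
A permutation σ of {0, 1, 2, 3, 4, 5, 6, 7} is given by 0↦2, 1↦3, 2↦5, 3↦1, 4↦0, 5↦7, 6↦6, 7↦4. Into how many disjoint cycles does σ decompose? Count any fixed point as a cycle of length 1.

Cycle decomposition: (0 2 5 7 4) (1 3) (6).
3 cycles.

3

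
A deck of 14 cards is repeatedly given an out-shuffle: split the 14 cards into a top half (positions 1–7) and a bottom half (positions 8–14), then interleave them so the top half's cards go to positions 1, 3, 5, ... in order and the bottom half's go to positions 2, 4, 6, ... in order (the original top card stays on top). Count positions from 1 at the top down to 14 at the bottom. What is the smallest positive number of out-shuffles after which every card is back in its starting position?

12

The out-shuffle permutes the 14 positions with cycle lengths [1, 1, 12].
Every card is home exactly when every cycle has completed a whole number of laps, i.e. after lcm(1, 12) = 12 out-shuffles.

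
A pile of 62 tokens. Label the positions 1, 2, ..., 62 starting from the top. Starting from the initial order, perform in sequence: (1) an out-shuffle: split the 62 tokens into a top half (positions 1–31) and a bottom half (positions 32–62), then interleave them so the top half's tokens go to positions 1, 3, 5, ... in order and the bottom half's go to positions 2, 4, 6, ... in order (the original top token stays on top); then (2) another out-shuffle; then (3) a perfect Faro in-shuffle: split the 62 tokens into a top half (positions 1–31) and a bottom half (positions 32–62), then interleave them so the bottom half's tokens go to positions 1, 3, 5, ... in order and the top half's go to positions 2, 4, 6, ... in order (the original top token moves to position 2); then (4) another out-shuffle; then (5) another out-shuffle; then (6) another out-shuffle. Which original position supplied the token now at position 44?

Undo the operations in reverse order, starting from position 44:
  undo op 6 (out-shuffle, from bottom half): 44 ← 53
  undo op 5 (out-shuffle, from top half): 53 ← 27
  undo op 4 (out-shuffle, from top half): 27 ← 14
  undo op 3 (in-shuffle, from top half): 14 ← 7
  undo op 2 (out-shuffle, from top half): 7 ← 4
  undo op 1 (out-shuffle, from bottom half): 4 ← 33
So the token at position 44 came from original position 33.

33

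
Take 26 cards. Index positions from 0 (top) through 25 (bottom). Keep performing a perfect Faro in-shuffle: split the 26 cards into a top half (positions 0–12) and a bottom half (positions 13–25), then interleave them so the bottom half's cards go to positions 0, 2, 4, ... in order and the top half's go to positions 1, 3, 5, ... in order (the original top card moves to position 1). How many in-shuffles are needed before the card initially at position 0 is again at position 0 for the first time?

Follow position 0 under repeated in-shuffles:
0 → 1 → 3 → 7 → 15 → 4 → 9 → 19 → 12 → 25 → 24 → 22 → 18 → 10 → 21 → 16 → 6 → 13 → 0
It first returns after 18 in-shuffles.

18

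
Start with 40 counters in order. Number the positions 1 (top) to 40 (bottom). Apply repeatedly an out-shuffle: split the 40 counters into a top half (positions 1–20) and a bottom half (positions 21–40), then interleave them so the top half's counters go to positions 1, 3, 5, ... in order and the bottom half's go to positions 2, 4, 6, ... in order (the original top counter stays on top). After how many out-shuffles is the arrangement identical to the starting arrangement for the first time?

The out-shuffle permutes the 40 positions with cycle lengths [1, 1, 2, 12, 12, 12].
Every counter is home exactly when every cycle has completed a whole number of laps, i.e. after lcm(1, 2, 12) = 12 out-shuffles.

12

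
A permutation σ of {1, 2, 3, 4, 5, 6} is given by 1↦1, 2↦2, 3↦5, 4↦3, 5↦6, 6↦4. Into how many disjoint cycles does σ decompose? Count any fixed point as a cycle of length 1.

3

Cycle decomposition: (1) (2) (3 5 6 4).
3 cycles.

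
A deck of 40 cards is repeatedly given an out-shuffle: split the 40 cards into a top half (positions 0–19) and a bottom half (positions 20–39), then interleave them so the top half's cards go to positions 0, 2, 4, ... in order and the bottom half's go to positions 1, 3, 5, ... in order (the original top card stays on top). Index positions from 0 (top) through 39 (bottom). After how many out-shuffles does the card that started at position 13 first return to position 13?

Follow position 13 under repeated out-shuffles:
13 → 26 → 13
It first returns after 2 out-shuffles.

2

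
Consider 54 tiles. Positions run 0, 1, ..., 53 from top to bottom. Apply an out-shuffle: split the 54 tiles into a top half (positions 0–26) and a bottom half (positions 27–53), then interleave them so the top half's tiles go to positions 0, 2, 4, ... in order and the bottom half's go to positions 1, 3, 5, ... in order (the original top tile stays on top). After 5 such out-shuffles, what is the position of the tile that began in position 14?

24

Track the tile's position through each out-shuffle:
14 → 28 → 3 → 6 → 12 → 24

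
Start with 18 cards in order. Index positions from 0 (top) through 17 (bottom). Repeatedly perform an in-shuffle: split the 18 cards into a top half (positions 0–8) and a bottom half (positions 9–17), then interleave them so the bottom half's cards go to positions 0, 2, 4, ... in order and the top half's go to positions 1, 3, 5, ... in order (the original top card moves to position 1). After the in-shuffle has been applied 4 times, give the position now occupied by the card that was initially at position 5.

0

Track the card's position through each in-shuffle:
5 → 11 → 4 → 9 → 0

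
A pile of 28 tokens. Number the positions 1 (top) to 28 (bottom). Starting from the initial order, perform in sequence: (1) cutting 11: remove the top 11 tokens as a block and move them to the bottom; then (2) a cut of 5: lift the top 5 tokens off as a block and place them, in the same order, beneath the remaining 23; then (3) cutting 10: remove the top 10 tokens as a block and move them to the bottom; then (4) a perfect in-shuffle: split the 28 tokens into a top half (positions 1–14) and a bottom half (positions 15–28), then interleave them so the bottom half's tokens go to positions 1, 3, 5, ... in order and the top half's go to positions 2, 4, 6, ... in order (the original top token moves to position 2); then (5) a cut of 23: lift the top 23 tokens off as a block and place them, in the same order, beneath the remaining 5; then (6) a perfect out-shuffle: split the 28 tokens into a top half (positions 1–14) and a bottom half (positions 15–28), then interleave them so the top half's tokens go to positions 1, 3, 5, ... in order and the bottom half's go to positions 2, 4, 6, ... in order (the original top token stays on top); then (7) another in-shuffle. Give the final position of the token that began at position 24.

27

Track the token from position 24 forward through each operation:
  after op 1 (cut 11): 24 → 13
  after op 2 (cut 5): 13 → 8
  after op 3 (cut 10): 8 → 26
  after op 4 (in-shuffle): 26 → 23
  after op 5 (cut 23): 23 → 28
  after op 6 (out-shuffle): 28 → 28
  after op 7 (in-shuffle): 28 → 27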